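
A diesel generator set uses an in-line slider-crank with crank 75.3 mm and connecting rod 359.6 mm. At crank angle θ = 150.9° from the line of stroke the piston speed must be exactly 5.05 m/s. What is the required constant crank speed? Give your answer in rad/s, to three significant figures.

169

For an in-line slider-crank, |v_piston| = rω|sinθ|·[1 + r cosθ/√(L² − r² sin²θ)].
With r = 0.0753 m, L = 0.3596 m, θ = 150.9°: the bracketed kinematic factor |dx/dθ| = 0.029886 m.
ω = v/|dx/dθ| = 5.05/0.029886 = 168.98 rad/s.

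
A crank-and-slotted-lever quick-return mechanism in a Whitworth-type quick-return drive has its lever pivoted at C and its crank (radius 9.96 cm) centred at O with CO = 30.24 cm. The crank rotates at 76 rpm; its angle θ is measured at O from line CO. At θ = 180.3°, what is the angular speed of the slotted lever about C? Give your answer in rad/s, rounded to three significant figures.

ω = 7.959 rad/s (from 76 rpm).
Crank pin A relative to C: A = (d + r cosθ, r sinθ); lever angle φ = atan2(r sinθ, d + r cosθ).
Differentiating tanφ: φ̇ = rω(d cosθ + r)/(d² + r² + 2dr cosθ).
d² + r² + 2dr cosθ = |CA|² = 0.0411287 m²;  d cosθ + r = -0.2028 m.
|ω_lever| = |0.0996·7.959·-0.2028| / 0.0411287 = 3.9086 rad/s.

3.91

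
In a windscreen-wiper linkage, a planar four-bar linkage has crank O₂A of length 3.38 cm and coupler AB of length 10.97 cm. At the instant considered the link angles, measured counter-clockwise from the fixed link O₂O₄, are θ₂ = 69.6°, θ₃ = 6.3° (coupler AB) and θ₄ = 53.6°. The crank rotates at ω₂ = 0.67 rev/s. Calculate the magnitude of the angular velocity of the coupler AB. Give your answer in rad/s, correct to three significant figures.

ω₂ = 4.21 rad/s (from 0.67 rev/s).
Differentiating the loop-closure r₂e^{iθ₂}+r₃e^{iθ₃}=r₁+r₄e^{iθ₄} gives r₂ω₂e^{iθ₂}+r₃ω₃e^{iθ₃}=r₄ω₄e^{iθ₄}.
Eliminating the other unknown: ω₃ = r₂ω₂ sin(θ₄−θ₂) / [r₃ sin(θ₃−θ₄)].
Numerator sine = -0.27564; denominator sine = -0.73491.
Result = 0.0338·4.21·(-0.27564) / (0.1097·(-0.73491)) = +0.48648 rad/s; magnitude 0.48648 rad/s.

0.486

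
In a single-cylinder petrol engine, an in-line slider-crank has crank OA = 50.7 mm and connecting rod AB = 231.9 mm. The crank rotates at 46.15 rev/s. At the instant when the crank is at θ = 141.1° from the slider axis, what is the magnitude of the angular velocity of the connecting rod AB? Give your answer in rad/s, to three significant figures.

ω = 290 rad/s (converted from 46.15 rev/s).
The rod makes angle φ with the slider axis where L sinφ = r sinθ; differentiating, L cosφ·φ̇ = r ω cosθ.
L cosφ = √(L² − r² sin²θ) = 0.2297 m.
|ω_rod| = r ω |cosθ| / √(L² − r² sin²θ) = 0.0507·290·0.77824/0.2297 = 49.809 rad/s.

49.8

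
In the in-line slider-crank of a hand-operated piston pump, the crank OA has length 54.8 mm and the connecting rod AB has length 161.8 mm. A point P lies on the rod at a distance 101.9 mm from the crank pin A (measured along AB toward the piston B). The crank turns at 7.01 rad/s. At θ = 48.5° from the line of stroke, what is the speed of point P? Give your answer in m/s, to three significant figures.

ω = 7.01 rad/s.  Crank-pin speed |V_A| = rω = 0.38415 m/s, perpendicular to OA.
Rod angle: sinφ = −(r/L) sinθ ⇒ φ = -14.694°; ω_rod = −rω cosθ/√(L²−r²sin²θ) = -1.6264 rad/s.
V_P = V_A + ω_rod × AP, with AP = 0.1019 m along the rod.
Components: V_Px = −rω sinθ − a·ω_rod·sinφ = -0.32975 m/s;  V_Py = rω cosθ + a·ω_rod·cosφ = +0.094235 m/s.
|V_P| = √(V_Px² + V_Py²) = 0.34295 m/s.

0.343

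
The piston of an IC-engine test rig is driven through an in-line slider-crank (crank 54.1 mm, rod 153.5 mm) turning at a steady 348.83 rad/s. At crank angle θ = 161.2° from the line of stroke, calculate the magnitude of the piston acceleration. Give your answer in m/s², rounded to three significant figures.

ω = 348.8 rad/s
x(θ) = r cosθ + √(L² − r² sin²θ); with ω constant, a = ω²·d²x/dθ².
d²x/dθ² = −r cosθ − r²(cos2θ)/√u − r⁴ sin²2θ/(4u^{3/2}),  u = L² − r² sin²θ = 0.0232583 m².
Substituting r = 0.0541 m, L = 0.1535 m, θ = 161.2°: d²x/dθ² = +0.035784 m.
a = ω²·d²x/dθ² = (348.8)²·(+0.035784) = +4354.3 m/s²;  |a| = 4354.3 m/s².

4350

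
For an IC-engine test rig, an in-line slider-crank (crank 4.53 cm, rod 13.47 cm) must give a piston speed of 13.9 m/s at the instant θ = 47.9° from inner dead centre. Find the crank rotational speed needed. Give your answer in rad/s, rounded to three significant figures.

For an in-line slider-crank, |v_piston| = rω|sinθ|·[1 + r cosθ/√(L² − r² sin²θ)].
With r = 0.0453 m, L = 0.1347 m, θ = 47.9°: the bracketed kinematic factor |dx/dθ| = 0.041437 m.
ω = v/|dx/dθ| = 13.9/0.041437 = 335.45 rad/s.

335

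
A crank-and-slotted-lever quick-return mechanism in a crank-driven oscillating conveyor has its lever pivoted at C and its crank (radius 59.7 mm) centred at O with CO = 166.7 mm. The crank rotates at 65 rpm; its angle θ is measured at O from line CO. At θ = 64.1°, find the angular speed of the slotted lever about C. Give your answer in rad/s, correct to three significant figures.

ω = 6.807 rad/s (from 65 rpm).
Crank pin A relative to C: A = (d + r cosθ, r sinθ); lever angle φ = atan2(r sinθ, d + r cosθ).
Differentiating tanφ: φ̇ = rω(d cosθ + r)/(d² + r² + 2dr cosθ).
d² + r² + 2dr cosθ = |CA|² = 0.0400471 m²;  d cosθ + r = +0.13251 m.
|ω_lever| = |0.0597·6.807·+0.13251| / 0.0400471 = 1.3447 rad/s.

1.34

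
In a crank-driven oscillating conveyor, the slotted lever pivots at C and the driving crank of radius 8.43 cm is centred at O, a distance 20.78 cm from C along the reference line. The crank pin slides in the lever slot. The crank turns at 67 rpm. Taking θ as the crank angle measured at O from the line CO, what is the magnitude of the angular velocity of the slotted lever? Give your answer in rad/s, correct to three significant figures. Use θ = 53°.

1.73

ω = 7.016 rad/s (from 67 rpm).
Crank pin A relative to C: A = (d + r cosθ, r sinθ); lever angle φ = atan2(r sinθ, d + r cosθ).
Differentiating tanφ: φ̇ = rω(d cosθ + r)/(d² + r² + 2dr cosθ).
d² + r² + 2dr cosθ = |CA|² = 0.071372 m²;  d cosθ + r = +0.20936 m.
|ω_lever| = |0.0843·7.016·+0.20936| / 0.071372 = 1.735 rad/s.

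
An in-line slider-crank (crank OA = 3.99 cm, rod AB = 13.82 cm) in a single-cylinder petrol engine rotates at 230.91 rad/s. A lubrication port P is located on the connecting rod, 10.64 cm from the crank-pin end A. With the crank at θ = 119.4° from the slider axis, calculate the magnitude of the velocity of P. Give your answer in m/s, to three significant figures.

ω = 230.9 rad/s.  Crank-pin speed |V_A| = rω = 9.2133 m/s, perpendicular to OA.
Rod angle: sinφ = −(r/L) sinθ ⇒ φ = -14.568°; ω_rod = −rω cosθ/√(L²−r²sin²θ) = +33.814 rad/s.
V_P = V_A + ω_rod × AP, with AP = 0.1064 m along the rod.
Components: V_Px = −rω sinθ − a·ω_rod·sinφ = -7.1218 m/s;  V_Py = rω cosθ + a·ω_rod·cosφ = -1.0407 m/s.
|V_P| = √(V_Px² + V_Py²) = 7.1974 m/s.

7.20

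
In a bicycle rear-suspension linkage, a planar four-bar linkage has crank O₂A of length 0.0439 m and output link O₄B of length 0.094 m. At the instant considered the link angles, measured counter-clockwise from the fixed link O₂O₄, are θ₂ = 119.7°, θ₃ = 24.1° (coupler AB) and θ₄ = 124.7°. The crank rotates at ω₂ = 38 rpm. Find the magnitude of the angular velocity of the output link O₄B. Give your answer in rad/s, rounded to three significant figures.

1.88

ω₂ = 3.979 rad/s (from 38 rpm).
Differentiating the loop-closure r₂e^{iθ₂}+r₃e^{iθ₃}=r₁+r₄e^{iθ₄} gives r₂ω₂e^{iθ₂}+r₃ω₃e^{iθ₃}=r₄ω₄e^{iθ₄}.
Eliminating the other unknown: ω₄ = r₂ω₂ sin(θ₂−θ₃) / [r₄ sin(θ₄−θ₃)].
Numerator sine = +0.99523; denominator sine = +0.98294.
Result = 0.0439·3.979·(+0.99523) / (0.094·(+0.98294)) = +1.8817 rad/s; magnitude 1.8817 rad/s.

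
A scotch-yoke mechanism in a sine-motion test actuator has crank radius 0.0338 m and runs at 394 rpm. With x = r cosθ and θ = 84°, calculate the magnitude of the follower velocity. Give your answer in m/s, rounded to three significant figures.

ω = 41.26 rad/s (from 394 rpm).
x = r cosθ ⇒ ẋ = −rω sinθ.
|v| = rω|sinθ| = 0.0338·41.26·|sin 84°| = 1.3869 m/s.

1.39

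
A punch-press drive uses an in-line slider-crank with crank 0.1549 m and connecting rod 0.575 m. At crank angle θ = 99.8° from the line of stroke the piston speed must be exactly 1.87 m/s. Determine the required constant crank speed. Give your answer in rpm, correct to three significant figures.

For an in-line slider-crank, |v_piston| = rω|sinθ|·[1 + r cosθ/√(L² − r² sin²θ)].
With r = 0.1549 m, L = 0.575 m, θ = 99.8°: the bracketed kinematic factor |dx/dθ| = 0.14538 m.
ω = v/|dx/dθ| = 1.87/0.14538 = 12.863 rad/s.
N = 60ω/(2π) = 122.83 rpm.

123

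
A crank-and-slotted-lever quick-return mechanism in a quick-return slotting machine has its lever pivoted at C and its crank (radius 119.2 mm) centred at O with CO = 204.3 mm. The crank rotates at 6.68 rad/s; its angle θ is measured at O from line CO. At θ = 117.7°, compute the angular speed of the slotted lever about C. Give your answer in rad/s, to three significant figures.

ω = 6.68 rad/s
Crank pin A relative to C: A = (d + r cosθ, r sinθ); lever angle φ = atan2(r sinθ, d + r cosθ).
Differentiating tanφ: φ̇ = rω(d cosθ + r)/(d² + r² + 2dr cosθ).
d² + r² + 2dr cosθ = |CA|² = 0.0333069 m²;  d cosθ + r = +0.024233 m.
|ω_lever| = |0.1192·6.68·+0.024233| / 0.0333069 = 0.57932 rad/s.

0.579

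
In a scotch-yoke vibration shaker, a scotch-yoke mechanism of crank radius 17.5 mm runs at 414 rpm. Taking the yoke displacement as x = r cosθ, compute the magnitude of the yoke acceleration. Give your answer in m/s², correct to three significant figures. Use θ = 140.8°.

ω = 43.35 rad/s (from 414 rpm).
x = r cosθ ⇒ ẍ = −rω² cosθ (ω constant).
|a| = rω²|cosθ| = 0.0175·(43.35)²·|cos 140.8°| = 25.49 m/s².

25.5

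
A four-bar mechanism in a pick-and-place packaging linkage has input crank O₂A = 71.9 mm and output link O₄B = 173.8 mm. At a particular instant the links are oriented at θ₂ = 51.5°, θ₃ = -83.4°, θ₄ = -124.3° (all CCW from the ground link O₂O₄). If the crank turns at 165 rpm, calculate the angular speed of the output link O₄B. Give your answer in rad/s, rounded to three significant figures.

ω₂ = 17.28 rad/s (from 165 rpm).
Differentiating the loop-closure r₂e^{iθ₂}+r₃e^{iθ₃}=r₁+r₄e^{iθ₄} gives r₂ω₂e^{iθ₂}+r₃ω₃e^{iθ₃}=r₄ω₄e^{iθ₄}.
Eliminating the other unknown: ω₄ = r₂ω₂ sin(θ₂−θ₃) / [r₄ sin(θ₄−θ₃)].
Numerator sine = +0.70834; denominator sine = -0.65474.
Result = 0.0719·17.28·(+0.70834) / (0.1738·(-0.65474)) = -7.7333 rad/s; magnitude 7.7333 rad/s.

7.73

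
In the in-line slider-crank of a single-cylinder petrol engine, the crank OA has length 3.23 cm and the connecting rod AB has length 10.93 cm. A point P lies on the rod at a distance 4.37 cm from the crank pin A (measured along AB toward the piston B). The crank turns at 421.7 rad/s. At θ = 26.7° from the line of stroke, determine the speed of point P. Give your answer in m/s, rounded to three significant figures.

9.96

ω = 421.7 rad/s.  Crank-pin speed |V_A| = rω = 13.621 m/s, perpendicular to OA.
Rod angle: sinφ = −(r/L) sinθ ⇒ φ = -7.630°; ω_rod = −rω cosθ/√(L²−r²sin²θ) = -112.33 rad/s.
V_P = V_A + ω_rod × AP, with AP = 0.0437 m along the rod.
Components: V_Px = −rω sinθ − a·ω_rod·sinφ = -6.7719 m/s;  V_Py = rω cosθ + a·ω_rod·cosφ = +7.3033 m/s.
|V_P| = √(V_Px² + V_Py²) = 9.9598 m/s.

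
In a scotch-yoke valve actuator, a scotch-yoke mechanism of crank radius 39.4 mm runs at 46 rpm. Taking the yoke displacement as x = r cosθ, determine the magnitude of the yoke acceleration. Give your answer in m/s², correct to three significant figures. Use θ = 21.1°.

0.853

ω = 4.817 rad/s (from 46 rpm).
x = r cosθ ⇒ ẍ = −rω² cosθ (ω constant).
|a| = rω²|cosθ| = 0.0394·(4.817)²·|cos 21.1°| = 0.85296 m/s².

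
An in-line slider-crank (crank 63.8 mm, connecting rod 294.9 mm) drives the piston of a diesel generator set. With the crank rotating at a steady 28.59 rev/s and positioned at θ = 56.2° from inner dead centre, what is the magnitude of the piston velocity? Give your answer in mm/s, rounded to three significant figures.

10700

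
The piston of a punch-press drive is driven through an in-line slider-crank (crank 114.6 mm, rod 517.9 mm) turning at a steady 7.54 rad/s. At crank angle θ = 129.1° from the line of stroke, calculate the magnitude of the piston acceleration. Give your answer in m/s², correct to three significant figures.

4.39

ω = 7.54 rad/s
x(θ) = r cosθ + √(L² − r² sin²θ); with ω constant, a = ω²·d²x/dθ².
d²x/dθ² = −r cosθ − r²(cos2θ)/√u − r⁴ sin²2θ/(4u^{3/2}),  u = L² − r² sin²θ = 0.260311 m².
Substituting r = 0.1146 m, L = 0.5179 m, θ = 129.1°: d²x/dθ² = +0.077228 m.
a = ω²·d²x/dθ² = (7.54)²·(+0.077228) = +4.3906 m/s²;  |a| = 4.3906 m/s².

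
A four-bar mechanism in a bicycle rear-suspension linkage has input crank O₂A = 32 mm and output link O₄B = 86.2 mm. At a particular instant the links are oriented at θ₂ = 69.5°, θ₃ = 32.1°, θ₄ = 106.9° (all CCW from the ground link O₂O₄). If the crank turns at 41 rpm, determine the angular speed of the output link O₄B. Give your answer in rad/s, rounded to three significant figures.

1.00

ω₂ = 4.294 rad/s (from 41 rpm).
Differentiating the loop-closure r₂e^{iθ₂}+r₃e^{iθ₃}=r₁+r₄e^{iθ₄} gives r₂ω₂e^{iθ₂}+r₃ω₃e^{iθ₃}=r₄ω₄e^{iθ₄}.
Eliminating the other unknown: ω₄ = r₂ω₂ sin(θ₂−θ₃) / [r₄ sin(θ₄−θ₃)].
Numerator sine = +0.60738; denominator sine = +0.96502.
Result = 0.032·4.294·(+0.60738) / (0.0862·(+0.96502)) = +1.0032 rad/s; magnitude 1.0032 rad/s.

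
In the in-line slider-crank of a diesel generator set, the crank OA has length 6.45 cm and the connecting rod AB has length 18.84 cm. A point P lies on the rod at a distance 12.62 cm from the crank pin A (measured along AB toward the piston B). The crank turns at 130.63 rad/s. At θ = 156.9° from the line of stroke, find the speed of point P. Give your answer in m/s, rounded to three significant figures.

ω = 130.6 rad/s.  Crank-pin speed |V_A| = rω = 8.4256 m/s, perpendicular to OA.
Rod angle: sinφ = −(r/L) sinθ ⇒ φ = -7.719°; ω_rod = −rω cosθ/√(L²−r²sin²θ) = +41.512 rad/s.
V_P = V_A + ω_rod × AP, with AP = 0.1262 m along the rod.
Components: V_Px = −rω sinθ − a·ω_rod·sinφ = -2.602 m/s;  V_Py = rω cosθ + a·ω_rod·cosφ = -2.5587 m/s.
|V_P| = √(V_Px² + V_Py²) = 3.6493 m/s.

3.65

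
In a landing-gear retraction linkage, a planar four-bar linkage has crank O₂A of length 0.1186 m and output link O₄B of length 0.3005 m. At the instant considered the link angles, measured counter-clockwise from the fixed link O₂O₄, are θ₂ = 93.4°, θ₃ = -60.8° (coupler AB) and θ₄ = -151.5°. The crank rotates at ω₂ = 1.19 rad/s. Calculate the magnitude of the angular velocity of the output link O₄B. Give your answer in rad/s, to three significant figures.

0.204

ω₂ = 1.19 rad/s
Differentiating the loop-closure r₂e^{iθ₂}+r₃e^{iθ₃}=r₁+r₄e^{iθ₄} gives r₂ω₂e^{iθ₂}+r₃ω₃e^{iθ₃}=r₄ω₄e^{iθ₄}.
Eliminating the other unknown: ω₄ = r₂ω₂ sin(θ₂−θ₃) / [r₄ sin(θ₄−θ₃)].
Numerator sine = +0.43523; denominator sine = -0.99993.
Result = 0.1186·1.19·(+0.43523) / (0.3005·(-0.99993)) = -0.20443 rad/s; magnitude 0.20443 rad/s.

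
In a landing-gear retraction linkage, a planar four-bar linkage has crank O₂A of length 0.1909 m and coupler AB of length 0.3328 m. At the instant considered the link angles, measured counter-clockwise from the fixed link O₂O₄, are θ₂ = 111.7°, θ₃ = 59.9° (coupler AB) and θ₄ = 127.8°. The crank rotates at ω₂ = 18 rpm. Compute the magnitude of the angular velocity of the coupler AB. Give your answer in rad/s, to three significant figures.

0.324

ω₂ = 1.885 rad/s (from 18 rpm).
Differentiating the loop-closure r₂e^{iθ₂}+r₃e^{iθ₃}=r₁+r₄e^{iθ₄} gives r₂ω₂e^{iθ₂}+r₃ω₃e^{iθ₃}=r₄ω₄e^{iθ₄}.
Eliminating the other unknown: ω₃ = r₂ω₂ sin(θ₄−θ₂) / [r₃ sin(θ₃−θ₄)].
Numerator sine = +0.27731; denominator sine = -0.92653.
Result = 0.1909·1.885·(+0.27731) / (0.3328·(-0.92653)) = -0.32362 rad/s; magnitude 0.32362 rad/s.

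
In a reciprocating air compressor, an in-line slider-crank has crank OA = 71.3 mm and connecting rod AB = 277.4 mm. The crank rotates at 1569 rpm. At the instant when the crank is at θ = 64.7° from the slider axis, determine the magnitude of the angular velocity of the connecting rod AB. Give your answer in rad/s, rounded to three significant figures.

ω = 164.3 rad/s (converted from 1569 rpm).
The rod makes angle φ with the slider axis where L sinφ = r sinθ; differentiating, L cosφ·φ̇ = r ω cosθ.
L cosφ = √(L² − r² sin²θ) = 0.26981 m.
|ω_rod| = r ω |cosθ| / √(L² − r² sin²θ) = 0.0713·164.3·0.42736/0.26981 = 18.556 rad/s.

18.6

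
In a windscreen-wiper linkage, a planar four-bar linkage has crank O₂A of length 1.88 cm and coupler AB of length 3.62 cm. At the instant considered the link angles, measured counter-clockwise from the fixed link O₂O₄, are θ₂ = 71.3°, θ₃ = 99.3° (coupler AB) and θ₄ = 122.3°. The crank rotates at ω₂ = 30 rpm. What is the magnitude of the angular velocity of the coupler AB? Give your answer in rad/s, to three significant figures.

ω₂ = 3.142 rad/s (from 30 rpm).
Differentiating the loop-closure r₂e^{iθ₂}+r₃e^{iθ₃}=r₁+r₄e^{iθ₄} gives r₂ω₂e^{iθ₂}+r₃ω₃e^{iθ₃}=r₄ω₄e^{iθ₄}.
Eliminating the other unknown: ω₃ = r₂ω₂ sin(θ₄−θ₂) / [r₃ sin(θ₃−θ₄)].
Numerator sine = +0.77715; denominator sine = -0.39073.
Result = 0.0188·3.142·(+0.77715) / (0.0362·(-0.39073)) = -3.2451 rad/s; magnitude 3.2451 rad/s.

3.25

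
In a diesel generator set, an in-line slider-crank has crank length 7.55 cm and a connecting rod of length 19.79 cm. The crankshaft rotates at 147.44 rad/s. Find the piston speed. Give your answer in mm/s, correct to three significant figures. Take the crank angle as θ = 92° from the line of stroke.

ω = 147.4 rad/s
For an in-line slider-crank, x = r cosθ + √(L² − r² sin²θ), so v = −rω sinθ·[1 + r cosθ/√(L² − r² sin²θ)].
With r = 0.0755 m, L = 0.1979 m, θ = 92°: √(L² − r² sin²θ) = 0.18295 m.
v = −0.0755·147.4·0.99939·[1 + 0.0755·-0.03490/0.18295] = -10.965 m/s.
|v| = 10.965 m/s = 10965 mm/s.

11000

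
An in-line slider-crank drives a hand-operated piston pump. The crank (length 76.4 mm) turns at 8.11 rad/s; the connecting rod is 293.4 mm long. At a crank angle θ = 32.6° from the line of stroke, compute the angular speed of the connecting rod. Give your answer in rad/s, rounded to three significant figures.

ω = 8.11 rad/s
The rod makes angle φ with the slider axis where L sinφ = r sinθ; differentiating, L cosφ·φ̇ = r ω cosθ.
L cosφ = √(L² − r² sin²θ) = 0.2905 m.
|ω_rod| = r ω |cosθ| / √(L² − r² sin²θ) = 0.0764·8.11·0.84245/0.2905 = 1.7969 rad/s.

1.80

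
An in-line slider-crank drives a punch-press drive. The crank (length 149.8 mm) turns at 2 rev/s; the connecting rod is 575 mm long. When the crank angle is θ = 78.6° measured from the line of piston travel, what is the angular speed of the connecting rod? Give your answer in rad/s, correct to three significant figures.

ω = 12.57 rad/s (converted from 2 rev/s).
The rod makes angle φ with the slider axis where L sinφ = r sinθ; differentiating, L cosφ·φ̇ = r ω cosθ.
L cosφ = √(L² − r² sin²θ) = 0.55593 m.
|ω_rod| = r ω |cosθ| / √(L² − r² sin²θ) = 0.1498·12.57·0.19766/0.55593 = 0.66929 rad/s.

0.669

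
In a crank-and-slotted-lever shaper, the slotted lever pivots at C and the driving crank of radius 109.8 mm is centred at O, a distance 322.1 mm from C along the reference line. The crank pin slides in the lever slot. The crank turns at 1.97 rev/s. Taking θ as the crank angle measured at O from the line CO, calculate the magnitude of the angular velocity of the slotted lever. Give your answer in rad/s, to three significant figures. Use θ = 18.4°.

3.09

ω = 12.38 rad/s (from 1.97 rev/s).
Crank pin A relative to C: A = (d + r cosθ, r sinθ); lever angle φ = atan2(r sinθ, d + r cosθ).
Differentiating tanφ: φ̇ = rω(d cosθ + r)/(d² + r² + 2dr cosθ).
d² + r² + 2dr cosθ = |CA|² = 0.182921 m²;  d cosθ + r = +0.41543 m.
|ω_lever| = |0.1098·12.38·+0.41543| / 0.182921 = 3.0866 rad/s.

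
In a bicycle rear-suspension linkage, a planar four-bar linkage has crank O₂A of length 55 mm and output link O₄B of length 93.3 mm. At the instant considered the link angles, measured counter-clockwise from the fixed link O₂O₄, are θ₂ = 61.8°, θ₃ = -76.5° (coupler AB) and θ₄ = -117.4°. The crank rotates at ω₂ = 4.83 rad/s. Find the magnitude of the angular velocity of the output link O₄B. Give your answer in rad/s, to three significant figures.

ω₂ = 4.83 rad/s
Differentiating the loop-closure r₂e^{iθ₂}+r₃e^{iθ₃}=r₁+r₄e^{iθ₄} gives r₂ω₂e^{iθ₂}+r₃ω₃e^{iθ₃}=r₄ω₄e^{iθ₄}.
Eliminating the other unknown: ω₄ = r₂ω₂ sin(θ₂−θ₃) / [r₄ sin(θ₄−θ₃)].
Numerator sine = +0.66523; denominator sine = -0.65474.
Result = 0.055·4.83·(+0.66523) / (0.0933·(-0.65474)) = -2.8929 rad/s; magnitude 2.8929 rad/s.

2.89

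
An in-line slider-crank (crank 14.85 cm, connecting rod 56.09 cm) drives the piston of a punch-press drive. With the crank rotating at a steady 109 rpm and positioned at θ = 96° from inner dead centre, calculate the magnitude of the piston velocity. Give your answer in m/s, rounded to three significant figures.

ω = 2π·109/60 = 11.41 rad/s
For an in-line slider-crank, x = r cosθ + √(L² − r² sin²θ), so v = −rω sinθ·[1 + r cosθ/√(L² − r² sin²θ)].
With r = 0.1485 m, L = 0.5609 m, θ = 96°: √(L² − r² sin²θ) = 0.54111 m.
v = −0.1485·11.41·0.99452·[1 + 0.1485·-0.10453/0.54111] = -1.6374 m/s.
|v| = 1.6374 m/s.

1.64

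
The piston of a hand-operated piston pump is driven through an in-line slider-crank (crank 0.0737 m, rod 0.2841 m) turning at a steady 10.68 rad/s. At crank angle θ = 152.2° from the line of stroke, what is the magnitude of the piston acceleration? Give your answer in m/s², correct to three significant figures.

ω = 10.68 rad/s
x(θ) = r cosθ + √(L² − r² sin²θ); with ω constant, a = ω²·d²x/dθ².
d²x/dθ² = −r cosθ − r²(cos2θ)/√u − r⁴ sin²2θ/(4u^{3/2}),  u = L² − r² sin²θ = 0.0795313 m².
Substituting r = 0.0737 m, L = 0.2841 m, θ = 152.2°: d²x/dθ² = +0.054088 m.
a = ω²·d²x/dθ² = (10.68)²·(+0.054088) = +6.1694 m/s²;  |a| = 6.1694 m/s².

6.17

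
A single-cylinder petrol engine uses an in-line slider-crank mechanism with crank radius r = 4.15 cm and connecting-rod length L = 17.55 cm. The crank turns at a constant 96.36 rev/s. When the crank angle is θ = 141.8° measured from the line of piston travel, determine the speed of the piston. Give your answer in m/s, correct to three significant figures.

ω = 2π·96.4 = 605.4 rad/s
For an in-line slider-crank, x = r cosθ + √(L² − r² sin²θ), so v = −rω sinθ·[1 + r cosθ/√(L² − r² sin²θ)].
With r = 0.0415 m, L = 0.1755 m, θ = 141.8°: √(L² − r² sin²θ) = 0.17361 m.
v = −0.0415·605.4·0.61841·[1 + 0.0415·-0.78586/0.17361] = -12.619 m/s.
|v| = 12.619 m/s.

12.6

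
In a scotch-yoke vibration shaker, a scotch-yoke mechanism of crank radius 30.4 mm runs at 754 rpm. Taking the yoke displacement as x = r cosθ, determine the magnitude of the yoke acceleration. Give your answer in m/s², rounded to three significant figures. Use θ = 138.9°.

143

ω = 78.96 rad/s (from 754 rpm).
x = r cosθ ⇒ ẍ = −rω² cosθ (ω constant).
|a| = rω²|cosθ| = 0.0304·(78.96)²·|cos 138.9°| = 142.82 m/s².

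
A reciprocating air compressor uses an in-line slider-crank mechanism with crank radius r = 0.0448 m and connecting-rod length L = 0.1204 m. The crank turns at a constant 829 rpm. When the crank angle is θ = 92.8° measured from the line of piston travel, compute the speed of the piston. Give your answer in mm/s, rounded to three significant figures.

ω = 2π·829/60 = 86.81 rad/s
For an in-line slider-crank, x = r cosθ + √(L² − r² sin²θ), so v = −rω sinθ·[1 + r cosθ/√(L² − r² sin²θ)].
With r = 0.0448 m, L = 0.1204 m, θ = 92.8°: √(L² − r² sin²θ) = 0.11178 m.
v = −0.0448·86.81·0.99881·[1 + 0.0448·-0.04885/0.11178] = -3.8085 m/s.
|v| = 3.8085 m/s = 3808.5 mm/s.

3810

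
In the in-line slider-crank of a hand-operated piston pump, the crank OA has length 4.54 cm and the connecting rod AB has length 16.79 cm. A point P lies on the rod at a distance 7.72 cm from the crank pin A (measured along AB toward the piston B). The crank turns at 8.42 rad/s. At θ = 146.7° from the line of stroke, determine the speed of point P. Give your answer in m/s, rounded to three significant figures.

ω = 8.42 rad/s.  Crank-pin speed |V_A| = rω = 0.38227 m/s, perpendicular to OA.
Rod angle: sinφ = −(r/L) sinθ ⇒ φ = -8.537°; ω_rod = −rω cosθ/√(L²−r²sin²θ) = +1.9243 rad/s.
V_P = V_A + ω_rod × AP, with AP = 0.0772 m along the rod.
Components: V_Px = −rω sinθ − a·ω_rod·sinφ = -0.18782 m/s;  V_Py = rω cosθ + a·ω_rod·cosφ = -0.1726 m/s.
|V_P| = √(V_Px² + V_Py²) = 0.25508 m/s.

0.255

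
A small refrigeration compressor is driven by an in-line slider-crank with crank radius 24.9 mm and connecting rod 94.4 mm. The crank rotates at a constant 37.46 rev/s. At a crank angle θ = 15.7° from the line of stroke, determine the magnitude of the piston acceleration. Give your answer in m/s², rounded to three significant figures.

1640

ω = 2π·37.5 = 235.4 rad/s
x(θ) = r cosθ + √(L² − r² sin²θ); with ω constant, a = ω²·d²x/dθ².
d²x/dθ² = −r cosθ − r²(cos2θ)/√u − r⁴ sin²2θ/(4u^{3/2}),  u = L² − r² sin²θ = 0.00886596 m².
Substituting r = 0.0249 m, L = 0.0944 m, θ = 15.7°: d²x/dθ² = -0.029623 m.
a = ω²·d²x/dθ² = (235.4)²·(-0.029623) = -1641 m/s²;  |a| = 1641 m/s².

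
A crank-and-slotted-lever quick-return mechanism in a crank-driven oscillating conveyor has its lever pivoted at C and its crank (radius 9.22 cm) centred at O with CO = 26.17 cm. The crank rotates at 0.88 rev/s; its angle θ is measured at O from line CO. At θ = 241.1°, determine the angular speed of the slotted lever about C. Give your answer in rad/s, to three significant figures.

0.326

ω = 5.529 rad/s (from 0.88 rev/s).
Crank pin A relative to C: A = (d + r cosθ, r sinθ); lever angle φ = atan2(r sinθ, d + r cosθ).
Differentiating tanφ: φ̇ = rω(d cosθ + r)/(d² + r² + 2dr cosθ).
d² + r² + 2dr cosθ = |CA|² = 0.0536657 m²;  d cosθ + r = -0.034275 m.
|ω_lever| = |0.0922·5.529·-0.034275| / 0.0536657 = 0.32559 rad/s.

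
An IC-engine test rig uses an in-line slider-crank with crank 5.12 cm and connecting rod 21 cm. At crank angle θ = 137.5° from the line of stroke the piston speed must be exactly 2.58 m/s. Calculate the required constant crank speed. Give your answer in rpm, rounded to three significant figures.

871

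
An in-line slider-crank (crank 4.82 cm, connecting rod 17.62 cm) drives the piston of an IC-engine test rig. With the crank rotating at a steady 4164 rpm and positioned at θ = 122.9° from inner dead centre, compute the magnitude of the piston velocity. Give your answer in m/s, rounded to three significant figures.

ω = 2π·4164/60 = 436.1 rad/s
For an in-line slider-crank, x = r cosθ + √(L² − r² sin²θ), so v = −rω sinθ·[1 + r cosθ/√(L² − r² sin²θ)].
With r = 0.0482 m, L = 0.1762 m, θ = 122.9°: √(L² − r² sin²θ) = 0.17149 m.
v = −0.0482·436.1·0.83962·[1 + 0.0482·-0.54317/0.17149] = -14.953 m/s.
|v| = 14.953 m/s.

15.0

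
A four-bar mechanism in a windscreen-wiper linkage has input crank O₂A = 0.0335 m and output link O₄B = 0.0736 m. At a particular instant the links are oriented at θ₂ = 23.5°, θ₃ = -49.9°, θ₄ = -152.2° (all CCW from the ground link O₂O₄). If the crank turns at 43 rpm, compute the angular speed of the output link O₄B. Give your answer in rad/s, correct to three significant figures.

2.01

ω₂ = 4.503 rad/s (from 43 rpm).
Differentiating the loop-closure r₂e^{iθ₂}+r₃e^{iθ₃}=r₁+r₄e^{iθ₄} gives r₂ω₂e^{iθ₂}+r₃ω₃e^{iθ₃}=r₄ω₄e^{iθ₄}.
Eliminating the other unknown: ω₄ = r₂ω₂ sin(θ₂−θ₃) / [r₄ sin(θ₄−θ₃)].
Numerator sine = +0.95832; denominator sine = -0.97705.
Result = 0.0335·4.503·(+0.95832) / (0.0736·(-0.97705)) = -2.0103 rad/s; magnitude 2.0103 rad/s.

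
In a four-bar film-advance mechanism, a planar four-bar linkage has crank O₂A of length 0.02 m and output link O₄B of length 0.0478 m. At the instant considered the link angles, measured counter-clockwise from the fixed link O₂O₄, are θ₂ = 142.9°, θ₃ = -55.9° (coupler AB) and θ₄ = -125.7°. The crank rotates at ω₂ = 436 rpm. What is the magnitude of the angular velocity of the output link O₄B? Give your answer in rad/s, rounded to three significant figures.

6.56

ω₂ = 45.66 rad/s (from 436 rpm).
Differentiating the loop-closure r₂e^{iθ₂}+r₃e^{iθ₃}=r₁+r₄e^{iθ₄} gives r₂ω₂e^{iθ₂}+r₃ω₃e^{iθ₃}=r₄ω₄e^{iθ₄}.
Eliminating the other unknown: ω₄ = r₂ω₂ sin(θ₂−θ₃) / [r₄ sin(θ₄−θ₃)].
Numerator sine = -0.32227; denominator sine = -0.93849.
Result = 0.02·45.66·(-0.32227) / (0.0478·(-0.93849)) = +6.5599 rad/s; magnitude 6.5599 rad/s.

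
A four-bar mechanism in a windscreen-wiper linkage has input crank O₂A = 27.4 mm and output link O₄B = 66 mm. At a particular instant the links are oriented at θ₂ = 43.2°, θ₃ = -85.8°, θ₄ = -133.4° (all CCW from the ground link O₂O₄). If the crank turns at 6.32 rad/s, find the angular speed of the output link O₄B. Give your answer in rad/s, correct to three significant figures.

2.76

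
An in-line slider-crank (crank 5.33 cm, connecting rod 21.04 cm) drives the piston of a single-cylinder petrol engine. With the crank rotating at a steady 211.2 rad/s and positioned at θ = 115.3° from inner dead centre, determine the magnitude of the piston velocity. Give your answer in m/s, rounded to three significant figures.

9.05

ω = 211.2 rad/s
For an in-line slider-crank, x = r cosθ + √(L² − r² sin²θ), so v = −rω sinθ·[1 + r cosθ/√(L² − r² sin²θ)].
With r = 0.0533 m, L = 0.2104 m, θ = 115.3°: √(L² − r² sin²θ) = 0.20481 m.
v = −0.0533·211.2·0.90408·[1 + 0.0533·-0.42736/0.20481] = -9.0453 m/s.
|v| = 9.0453 m/s.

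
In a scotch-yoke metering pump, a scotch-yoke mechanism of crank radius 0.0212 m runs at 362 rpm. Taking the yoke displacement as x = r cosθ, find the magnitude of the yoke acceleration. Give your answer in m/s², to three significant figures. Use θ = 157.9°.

28.2

ω = 37.91 rad/s (from 362 rpm).
x = r cosθ ⇒ ẍ = −rω² cosθ (ω constant).
|a| = rω²|cosθ| = 0.0212·(37.91)²·|cos 157.9°| = 28.227 m/s².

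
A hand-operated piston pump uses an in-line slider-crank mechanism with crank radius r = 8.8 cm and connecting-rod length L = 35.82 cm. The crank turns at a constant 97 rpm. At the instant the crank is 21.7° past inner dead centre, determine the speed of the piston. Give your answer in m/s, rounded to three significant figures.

ω = 2π·97/60 = 10.16 rad/s
For an in-line slider-crank, x = r cosθ + √(L² − r² sin²θ), so v = −rω sinθ·[1 + r cosθ/√(L² − r² sin²θ)].
With r = 0.088 m, L = 0.3582 m, θ = 21.7°: √(L² − r² sin²θ) = 0.35672 m.
v = −0.088·10.16·0.36975·[1 + 0.088·0.92913/0.35672] = -0.40627 m/s.
|v| = 0.40627 m/s.

0.406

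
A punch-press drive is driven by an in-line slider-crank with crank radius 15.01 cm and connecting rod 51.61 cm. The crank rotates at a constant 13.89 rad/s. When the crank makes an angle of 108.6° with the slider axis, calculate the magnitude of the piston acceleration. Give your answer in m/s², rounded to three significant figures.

16.1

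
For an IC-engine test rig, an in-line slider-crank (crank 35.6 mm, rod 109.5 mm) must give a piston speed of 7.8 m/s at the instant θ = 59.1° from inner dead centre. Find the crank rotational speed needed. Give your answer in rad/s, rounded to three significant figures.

For an in-line slider-crank, |v_piston| = rω|sinθ|·[1 + r cosθ/√(L² − r² sin²θ)].
With r = 0.0356 m, L = 0.1095 m, θ = 59.1°: the bracketed kinematic factor |dx/dθ| = 0.035858 m.
ω = v/|dx/dθ| = 7.8/0.035858 = 217.52 rad/s.

218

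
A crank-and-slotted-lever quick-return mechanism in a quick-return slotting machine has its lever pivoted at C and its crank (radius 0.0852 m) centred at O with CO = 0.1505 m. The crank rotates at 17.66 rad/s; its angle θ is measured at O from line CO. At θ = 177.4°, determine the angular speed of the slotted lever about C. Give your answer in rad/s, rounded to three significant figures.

ω = 17.66 rad/s
Crank pin A relative to C: A = (d + r cosθ, r sinθ); lever angle φ = atan2(r sinθ, d + r cosθ).
Differentiating tanφ: φ̇ = rω(d cosθ + r)/(d² + r² + 2dr cosθ).
d² + r² + 2dr cosθ = |CA|² = 0.00429049 m²;  d cosθ + r = -0.065145 m.
|ω_lever| = |0.0852·17.66·-0.065145| / 0.00429049 = 22.846 rad/s.

22.8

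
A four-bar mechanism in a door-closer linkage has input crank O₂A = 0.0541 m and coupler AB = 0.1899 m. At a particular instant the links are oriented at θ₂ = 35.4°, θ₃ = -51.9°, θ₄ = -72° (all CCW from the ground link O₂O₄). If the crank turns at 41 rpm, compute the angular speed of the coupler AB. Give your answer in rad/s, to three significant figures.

ω₂ = 4.294 rad/s (from 41 rpm).
Differentiating the loop-closure r₂e^{iθ₂}+r₃e^{iθ₃}=r₁+r₄e^{iθ₄} gives r₂ω₂e^{iθ₂}+r₃ω₃e^{iθ₃}=r₄ω₄e^{iθ₄}.
Eliminating the other unknown: ω₃ = r₂ω₂ sin(θ₄−θ₂) / [r₃ sin(θ₃−θ₄)].
Numerator sine = -0.95424; denominator sine = +0.34366.
Result = 0.0541·4.294·(-0.95424) / (0.1899·(+0.34366)) = -3.3964 rad/s; magnitude 3.3964 rad/s.

3.40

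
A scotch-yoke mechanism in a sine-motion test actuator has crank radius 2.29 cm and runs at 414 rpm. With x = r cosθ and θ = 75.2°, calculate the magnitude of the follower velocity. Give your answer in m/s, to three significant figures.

ω = 43.35 rad/s (from 414 rpm).
x = r cosθ ⇒ ẋ = −rω sinθ.
|v| = rω|sinθ| = 0.0229·43.35·|sin 75.2°| = 0.95987 m/s.

0.960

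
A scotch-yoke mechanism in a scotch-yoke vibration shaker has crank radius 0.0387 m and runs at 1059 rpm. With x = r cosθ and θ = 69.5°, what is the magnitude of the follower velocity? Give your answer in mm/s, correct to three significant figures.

4020

ω = 110.9 rad/s (from 1059 rpm).
x = r cosθ ⇒ ẋ = −rω sinθ.
|v| = rω|sinθ| = 0.0387·110.9·|sin 69.5°| = 4.02 m/s = 4020 mm/s.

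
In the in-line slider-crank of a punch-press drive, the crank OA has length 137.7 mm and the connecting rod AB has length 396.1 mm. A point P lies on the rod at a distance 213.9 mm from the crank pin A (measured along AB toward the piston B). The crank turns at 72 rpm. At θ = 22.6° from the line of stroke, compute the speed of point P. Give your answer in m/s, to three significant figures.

ω = 7.54 rad/s.  Crank-pin speed |V_A| = rω = 1.0382 m/s, perpendicular to OA.
Rod angle: sinφ = −(r/L) sinθ ⇒ φ = -7.677°; ω_rod = −rω cosθ/√(L²−r²sin²θ) = -2.4418 rad/s.
V_P = V_A + ω_rod × AP, with AP = 0.2139 m along the rod.
Components: V_Px = −rω sinθ − a·ω_rod·sinφ = -0.46876 m/s;  V_Py = rω cosθ + a·ω_rod·cosφ = +0.4409 m/s.
|V_P| = √(V_Px² + V_Py²) = 0.64353 m/s.

0.644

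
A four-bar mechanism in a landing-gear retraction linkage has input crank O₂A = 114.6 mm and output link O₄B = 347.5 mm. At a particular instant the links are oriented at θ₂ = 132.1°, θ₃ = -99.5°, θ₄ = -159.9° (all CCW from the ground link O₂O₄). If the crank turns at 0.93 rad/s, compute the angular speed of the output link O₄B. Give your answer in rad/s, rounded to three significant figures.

ω₂ = 0.93 rad/s
Differentiating the loop-closure r₂e^{iθ₂}+r₃e^{iθ₃}=r₁+r₄e^{iθ₄} gives r₂ω₂e^{iθ₂}+r₃ω₃e^{iθ₃}=r₄ω₄e^{iθ₄}.
Eliminating the other unknown: ω₄ = r₂ω₂ sin(θ₂−θ₃) / [r₄ sin(θ₄−θ₃)].
Numerator sine = -0.78369; denominator sine = -0.86949.
Result = 0.1146·0.93·(-0.78369) / (0.3475·(-0.86949)) = +0.27643 rad/s; magnitude 0.27643 rad/s.

0.276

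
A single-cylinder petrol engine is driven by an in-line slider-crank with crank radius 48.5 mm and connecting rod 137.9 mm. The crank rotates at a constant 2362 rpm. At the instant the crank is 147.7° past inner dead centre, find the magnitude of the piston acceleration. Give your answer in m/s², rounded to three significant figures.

ω = 2π·2362/60 = 247.3 rad/s
x(θ) = r cosθ + √(L² − r² sin²θ); with ω constant, a = ω²·d²x/dθ².
d²x/dθ² = −r cosθ − r²(cos2θ)/√u − r⁴ sin²2θ/(4u^{3/2}),  u = L² − r² sin²θ = 0.0183448 m².
Substituting r = 0.0485 m, L = 0.1379 m, θ = 147.7°: d²x/dθ² = +0.033092 m.
a = ω²·d²x/dθ² = (247.3)²·(+0.033092) = +2024.6 m/s²;  |a| = 2024.6 m/s².

2020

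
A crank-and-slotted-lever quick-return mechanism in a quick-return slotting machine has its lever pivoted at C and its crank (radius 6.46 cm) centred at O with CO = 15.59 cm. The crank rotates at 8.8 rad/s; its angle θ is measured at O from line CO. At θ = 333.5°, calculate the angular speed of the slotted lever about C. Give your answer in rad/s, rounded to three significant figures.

2.50

ω = 8.8 rad/s
Crank pin A relative to C: A = (d + r cosθ, r sinθ); lever angle φ = atan2(r sinθ, d + r cosθ).
Differentiating tanφ: φ̇ = rω(d cosθ + r)/(d² + r² + 2dr cosθ).
d² + r² + 2dr cosθ = |CA|² = 0.046504 m²;  d cosθ + r = +0.20412 m.
|ω_lever| = |0.0646·8.8·+0.20412| / 0.046504 = 2.4952 rad/s.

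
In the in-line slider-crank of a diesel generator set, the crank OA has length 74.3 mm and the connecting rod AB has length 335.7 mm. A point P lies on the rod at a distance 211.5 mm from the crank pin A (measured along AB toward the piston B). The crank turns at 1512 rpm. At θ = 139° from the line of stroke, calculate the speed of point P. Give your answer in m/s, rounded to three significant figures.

7.64

ω = 158.3 rad/s.  Crank-pin speed |V_A| = rω = 11.764 m/s, perpendicular to OA.
Rod angle: sinφ = −(r/L) sinθ ⇒ φ = -8.349°; ω_rod = −rω cosθ/√(L²−r²sin²θ) = +26.732 rad/s.
V_P = V_A + ω_rod × AP, with AP = 0.2115 m along the rod.
Components: V_Px = −rω sinθ − a·ω_rod·sinφ = -6.8972 m/s;  V_Py = rω cosθ + a·ω_rod·cosφ = -3.2849 m/s.
|V_P| = √(V_Px² + V_Py²) = 7.6395 m/s.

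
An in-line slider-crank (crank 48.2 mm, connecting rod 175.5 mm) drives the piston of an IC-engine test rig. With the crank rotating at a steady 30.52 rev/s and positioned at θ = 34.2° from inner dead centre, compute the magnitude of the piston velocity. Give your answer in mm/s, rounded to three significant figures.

6390

ω = 2π·30.5 = 191.8 rad/s
For an in-line slider-crank, x = r cosθ + √(L² − r² sin²θ), so v = −rω sinθ·[1 + r cosθ/√(L² − r² sin²θ)].
With r = 0.0482 m, L = 0.1755 m, θ = 34.2°: √(L² − r² sin²θ) = 0.1734 m.
v = −0.0482·191.8·0.56208·[1 + 0.0482·0.82708/0.1734] = -6.3898 m/s.
|v| = 6.3898 m/s = 6389.8 mm/s.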